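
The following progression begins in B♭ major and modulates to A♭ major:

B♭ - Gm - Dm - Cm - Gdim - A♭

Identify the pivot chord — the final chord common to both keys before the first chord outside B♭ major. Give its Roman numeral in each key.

Chords diatonic to B♭ major: B♭, Cm, Dm, E♭, F, Gm, Adim.
Reading the progression, the first chord not in that set is Gdim, so the modulation leaves B♭ major there.
The chord immediately before Gdim is Cm, which is diatonic to both keys: ii in B♭ major and iii in A♭ major.

Cm — ii in B♭ major, iii in A♭ major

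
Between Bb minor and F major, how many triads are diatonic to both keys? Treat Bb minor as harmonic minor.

Diatonic triads of Bb minor (harmonic minor): Bbm (i), Cdim (ii°), Dbaug (III+), Ebm (iv), F (V), Gb (VI), Adim (vii°).
Diatonic triads of F major: F (I), Gm (ii), Am (iii), Bb (IV), C (V), Dm (vi), Edim (vii°).
Matching root and quality in both lists: F.
That gives 1 common triad.

1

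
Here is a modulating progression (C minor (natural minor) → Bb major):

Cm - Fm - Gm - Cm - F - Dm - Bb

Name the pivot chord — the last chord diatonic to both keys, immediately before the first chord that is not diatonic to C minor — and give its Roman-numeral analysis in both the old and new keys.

Chords diatonic to C minor: Cm, Ddim, Eb, Fm, Gm, Ab, Bb.
Reading the progression, the first chord not in that set is F, so the modulation leaves C minor there.
The chord immediately before F is Cm, which is diatonic to both keys: i in C minor and ii in Bb major.

Cm — i in C minor, ii in Bb major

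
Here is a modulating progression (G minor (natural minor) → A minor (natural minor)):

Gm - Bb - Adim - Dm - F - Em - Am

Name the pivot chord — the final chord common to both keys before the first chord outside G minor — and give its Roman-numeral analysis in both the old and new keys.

F — VII in G minor, VI in A minor

Chords diatonic to G minor: Gm, Adim, Bb, Cm, Dm, Eb, F.
Reading the progression, the first chord not in that set is Em, so the modulation leaves G minor there.
The chord immediately before Em is F, which is diatonic to both keys: VII in G minor and VI in A minor.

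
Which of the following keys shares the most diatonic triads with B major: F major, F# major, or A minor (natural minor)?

F# major

Triads of B major: B (I), C#m (ii), D#m (iii), E (IV), F# (V), G#m (vi), A#dim (vii°).
F major shares 0: none.
F# major shares 4: B, D#m, F#, G#m.
A minor (natural minor) shares 0: none.
The most common triads (4) are shared with F# major.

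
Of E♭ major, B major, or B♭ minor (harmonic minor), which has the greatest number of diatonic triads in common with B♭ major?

E♭ major

Triads of B♭ major: B♭ (I), Cm (ii), Dm (iii), E♭ (IV), F (V), Gm (vi), Adim (vii°).
E♭ major shares 4: B♭, Cm, E♭, Gm.
B major shares 0: none.
B♭ minor (harmonic minor) shares 2: F, Adim.
The most common triads (4) are shared with E♭ major.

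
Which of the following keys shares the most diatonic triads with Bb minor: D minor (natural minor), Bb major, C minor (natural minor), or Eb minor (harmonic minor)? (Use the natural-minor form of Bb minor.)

C minor

Triads of Bb minor (natural minor): Bbm (i), Cdim (ii°), Db (III), Ebm (iv), Fm (v), Gb (VI), Ab (VII).
D minor (natural minor) shares 0: none.
Bb major shares 0: none.
C minor (natural minor) shares 2: Fm, Ab.
Eb minor (harmonic minor) shares 1: Ebm.
The most common triads (2) are shared with C minor.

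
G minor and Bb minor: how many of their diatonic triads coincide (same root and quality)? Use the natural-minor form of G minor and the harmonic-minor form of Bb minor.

Diatonic triads of G minor (natural minor): Gm (i), Adim (ii°), Bb (III), Cm (iv), Dm (v), Eb (VI), F (VII).
Diatonic triads of Bb minor (harmonic minor): Bbm (i), Cdim (ii°), Dbaug (III+), Ebm (iv), F (V), Gb (VI), Adim (vii°).
Matching root and quality in both lists: Adim, F.
That gives 2 common triads.

2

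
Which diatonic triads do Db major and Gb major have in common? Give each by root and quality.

Triads in Db major: Db (I), Ebm (ii), Fm (iii), Gb (IV), Ab (V), Bbm (vi), Cdim (vii°).
Triads in Gb major: Gb (I), Abm (ii), Bbm (iii), Cb (IV), Db (V), Ebm (vi), Fdim (vii°).
Shared triads with their functions: Db (I in Db major, V in Gb major); Ebm (ii in Db major, vi in Gb major); Gb (IV in Db major, I in Gb major); Bbm (vi in Db major, iii in Gb major).

Db, Ebm, Gb, Bbm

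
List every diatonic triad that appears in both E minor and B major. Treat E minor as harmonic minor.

Triads in E minor (harmonic minor): Em (i), F#dim (ii°), Gaug (III+), Am (iv), B (V), C (VI), D#dim (vii°).
Triads in B major: B (I), C#m (ii), D#m (iii), E (IV), F# (V), G#m (vi), A#dim (vii°).
Shared triads with their functions: B (V in E minor, I in B major).

B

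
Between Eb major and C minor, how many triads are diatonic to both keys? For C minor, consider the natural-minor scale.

7

Diatonic triads of Eb major: Eb (I), Fm (ii), Gm (iii), Ab (IV), Bb (V), Cm (vi), Ddim (vii°).
Diatonic triads of C minor (natural minor): Cm (i), Ddim (ii°), Eb (III), Fm (iv), Gm (v), Ab (VI), Bb (VII).
Matching root and quality in both lists: Eb, Fm, Gm, Ab, Bb, Cm, Ddim.
That gives 7 common triads.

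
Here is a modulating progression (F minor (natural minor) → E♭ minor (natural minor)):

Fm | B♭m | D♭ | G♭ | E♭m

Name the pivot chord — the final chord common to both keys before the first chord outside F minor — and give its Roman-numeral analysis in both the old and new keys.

D♭ — VI in F minor, VII in E♭ minor

Chords diatonic to F minor: Fm, Gdim, A♭, B♭m, Cm, D♭, E♭.
Reading the progression, the first chord not in that set is G♭, so the modulation leaves F minor there.
The chord immediately before G♭ is D♭, which is diatonic to both keys: VI in F minor and VII in E♭ minor.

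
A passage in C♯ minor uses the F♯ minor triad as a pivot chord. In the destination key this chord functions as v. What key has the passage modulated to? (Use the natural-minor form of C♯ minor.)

The numeral v denotes a minor triad on scale degree 5. With F♯ on degree 5, the tonic of the new key is B.
Degree 5 carries a minor triad in natural-minor keys, so the destination is B minor.
Check: the diatonic triads of B minor (natural minor) are Bm (i), C♯dim (ii°), D (III), Em (iv), F♯m (v), G (VI), A (VII) — F♯ minor is indeed v.

B minor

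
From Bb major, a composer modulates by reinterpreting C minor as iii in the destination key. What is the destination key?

The numeral iii denotes a minor triad on scale degree 3. With C on degree 3, the tonic of the new key is Ab.
Degree 3 carries a minor triad in major keys, so the destination is Ab major.
Check: the diatonic triads of Ab major are Ab (I), Bbm (ii), Cm (iii), Db (IV), Eb (V), Fm (vi), Gdim (vii°) — C minor is indeed iii.

Ab major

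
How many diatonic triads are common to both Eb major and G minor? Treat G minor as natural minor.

4

Diatonic triads of Eb major: Eb major (I), F minor (ii), G minor (iii), Ab major (IV), Bb major (V), C minor (vi), D diminished (vii°).
Diatonic triads of G minor (natural minor): G minor (i), A diminished (ii°), Bb major (III), C minor (iv), D minor (v), Eb major (VI), F major (VII).
Matching root and quality in both lists: Eb major, G minor, Bb major, C minor.
That gives 4 common triads.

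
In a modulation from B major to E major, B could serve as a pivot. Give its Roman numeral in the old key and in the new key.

The scale of B major is B C# D# E F# G# A#; B is degree 1, and the triad built there (B-D#-F#) is major, so it is I.
The scale of E major is E F# G# A B C# D#; B is degree 5, and the triad built there (B-D#-F#) is major, so it is V.

I in B major; V in E major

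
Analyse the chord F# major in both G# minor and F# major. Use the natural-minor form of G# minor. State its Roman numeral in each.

VII in G# minor; I in F# major

The scale of G# minor (natural minor) is G# A# B C# D# E F#; F# is degree 7, and the triad built there (F#-A#-C#) is major, so it is VII.
The scale of F# major is F# G# A# B C# D# E#; F# is degree 1, and the triad built there (F#-A#-C#) is major, so it is I.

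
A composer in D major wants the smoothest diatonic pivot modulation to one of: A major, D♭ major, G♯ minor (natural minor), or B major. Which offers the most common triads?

Triads of D major: D major (I), E minor (ii), F♯ minor (iii), G major (IV), A major (V), B minor (vi), C♯ diminished (vii°).
A major shares 4: D, F♯m, A, Bm.
D♭ major shares 0: none.
G♯ minor (natural minor) shares 0: none.
B major shares 0: none.
The most common triads (4) are shared with A major.

A major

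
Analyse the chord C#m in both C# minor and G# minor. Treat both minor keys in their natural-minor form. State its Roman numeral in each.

i in C# minor; iv in G# minor

The scale of C# minor (natural minor) is C# D# E F# G# A B; C# is degree 1, and the triad built there (C#-E-G#) is minor, so it is i.
The scale of G# minor (natural minor) is G# A# B C# D# E F#; C# is degree 4, and the triad built there (C#-E-G#) is minor, so it is iv.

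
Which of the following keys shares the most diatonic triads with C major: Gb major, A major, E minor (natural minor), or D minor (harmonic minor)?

E minor

Triads of C major: C (I), Dm (ii), Em (iii), F (IV), G (V), Am (vi), Bdim (vii°).
Gb major shares 0: none.
A major shares 0: none.
E minor (natural minor) shares 4: C, Em, G, Am.
D minor (harmonic minor) shares 1: Dm.
The most common triads (4) are shared with E minor.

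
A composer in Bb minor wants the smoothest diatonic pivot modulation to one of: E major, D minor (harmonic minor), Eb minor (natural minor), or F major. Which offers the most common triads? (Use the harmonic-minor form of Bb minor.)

Eb minor

Triads of Bb minor (harmonic minor): Bb minor (i), C diminished (ii°), Db augmented (III+), Eb minor (iv), F major (V), Gb major (VI), A diminished (vii°).
E major shares 0: none.
D minor (harmonic minor) shares 0: none.
Eb minor (natural minor) shares 3: Bbm, Ebm, Gb.
F major shares 1: F.
The most common triads (3) are shared with Eb minor.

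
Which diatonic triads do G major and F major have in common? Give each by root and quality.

Am, C

Triads in G major: G (I), Am (ii), Bm (iii), C (IV), D (V), Em (vi), F#dim (vii°).
Triads in F major: F (I), Gm (ii), Am (iii), Bb (IV), C (V), Dm (vi), Edim (vii°).
Shared triads with their functions: Am (ii in G major, iii in F major); C (IV in G major, V in F major).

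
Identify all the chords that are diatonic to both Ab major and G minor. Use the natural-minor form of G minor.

Triads in Ab major: Ab (I), Bbm (ii), Cm (iii), Db (IV), Eb (V), Fm (vi), Gdim (vii°).
Triads in G minor (natural minor): Gm (i), Adim (ii°), Bb (III), Cm (iv), Dm (v), Eb (VI), F (VII).
Shared triads with their functions: Cm (iii in Ab major, iv in G minor); Eb (V in Ab major, VI in G minor).

Cm, Eb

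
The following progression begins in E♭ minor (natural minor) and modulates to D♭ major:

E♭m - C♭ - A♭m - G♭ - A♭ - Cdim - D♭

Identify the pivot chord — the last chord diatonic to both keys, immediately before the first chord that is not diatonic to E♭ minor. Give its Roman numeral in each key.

Chords diatonic to E♭ minor: E♭m, Fdim, G♭, A♭m, B♭m, C♭, D♭.
Reading the progression, the first chord not in that set is A♭, so the modulation leaves E♭ minor there.
The chord immediately before A♭ is G♭, which is diatonic to both keys: III in E♭ minor and IV in D♭ major.

G♭ — III in E♭ minor, IV in D♭ major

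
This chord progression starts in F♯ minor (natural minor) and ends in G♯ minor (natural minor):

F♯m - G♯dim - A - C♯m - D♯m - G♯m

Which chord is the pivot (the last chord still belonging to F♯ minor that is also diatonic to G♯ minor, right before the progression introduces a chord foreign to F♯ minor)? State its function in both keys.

Chords diatonic to F♯ minor: F♯m, G♯dim, A, Bm, C♯m, D, E.
Reading the progression, the first chord not in that set is D♯m, so the modulation leaves F♯ minor there.
The chord immediately before D♯m is C♯m, which is diatonic to both keys: v in F♯ minor and iv in G♯ minor.

C♯m — v in F♯ minor, iv in G♯ minor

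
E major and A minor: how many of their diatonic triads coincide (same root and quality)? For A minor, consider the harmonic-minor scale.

1

Diatonic triads of E major: E (I), F#m (ii), G#m (iii), A (IV), B (V), C#m (vi), D#dim (vii°).
Diatonic triads of A minor (harmonic minor): Am (i), Bdim (ii°), Caug (III+), Dm (iv), E (V), F (VI), G#dim (vii°).
Matching root and quality in both lists: E.
That gives 1 common triad.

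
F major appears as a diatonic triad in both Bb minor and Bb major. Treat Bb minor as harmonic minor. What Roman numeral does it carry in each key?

The scale of Bb minor (harmonic minor) is Bb C Db Eb F Gb A; F is degree 5, and the triad built there (F-A-C) is major, so it is V.
The scale of Bb major is Bb C D Eb F G A; F is degree 5, and the triad built there (F-A-C) is major, so it is V.

V in Bb minor; V in Bb major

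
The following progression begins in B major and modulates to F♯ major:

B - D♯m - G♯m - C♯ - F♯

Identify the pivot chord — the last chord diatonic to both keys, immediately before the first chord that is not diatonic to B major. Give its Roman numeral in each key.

G♯m — vi in B major, ii in F♯ major

Chords diatonic to B major: B, C♯m, D♯m, E, F♯, G♯m, A♯dim.
Reading the progression, the first chord not in that set is C♯, so the modulation leaves B major there.
The chord immediately before C♯ is G♯m, which is diatonic to both keys: vi in B major and ii in F♯ major.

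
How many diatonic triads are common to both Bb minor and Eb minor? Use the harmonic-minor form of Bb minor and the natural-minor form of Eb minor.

3

Diatonic triads of Bb minor (harmonic minor): Bbm (i), Cdim (ii°), Dbaug (III+), Ebm (iv), F (V), Gb (VI), Adim (vii°).
Diatonic triads of Eb minor (natural minor): Ebm (i), Fdim (ii°), Gb (III), Abm (iv), Bbm (v), Cb (VI), Db (VII).
Matching root and quality in both lists: Bbm, Ebm, Gb.
That gives 3 common triads.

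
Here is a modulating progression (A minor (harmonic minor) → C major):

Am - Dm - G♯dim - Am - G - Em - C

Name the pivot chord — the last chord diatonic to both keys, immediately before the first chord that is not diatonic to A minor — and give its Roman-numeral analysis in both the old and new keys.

Am — i in A minor, vi in C major

Chords diatonic to A minor: Am, Bdim, Caug, Dm, E, F, G♯dim.
Reading the progression, the first chord not in that set is G, so the modulation leaves A minor there.
The chord immediately before G is Am, which is diatonic to both keys: i in A minor and vi in C major.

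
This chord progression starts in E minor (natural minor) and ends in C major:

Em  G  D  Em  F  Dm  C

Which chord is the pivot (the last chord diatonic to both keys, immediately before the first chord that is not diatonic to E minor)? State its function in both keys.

Chords diatonic to E minor: Em, F#dim, G, Am, Bm, C, D.
Reading the progression, the first chord not in that set is F, so the modulation leaves E minor there.
The chord immediately before F is Em, which is diatonic to both keys: i in E minor and iii in C major.

Em — i in E minor, iii in C major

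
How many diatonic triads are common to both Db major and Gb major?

4

Diatonic triads of Db major: Db (I), Ebm (ii), Fm (iii), Gb (IV), Ab (V), Bbm (vi), Cdim (vii°).
Diatonic triads of Gb major: Gb (I), Abm (ii), Bbm (iii), Cb (IV), Db (V), Ebm (vi), Fdim (vii°).
Matching root and quality in both lists: Db, Ebm, Gb, Bbm.
That gives 4 common triads.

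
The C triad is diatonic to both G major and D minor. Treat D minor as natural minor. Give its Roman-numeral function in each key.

The scale of G major is G A B C D E F#; C is degree 4, and the triad built there (C-E-G) is major, so it is IV.
The scale of D minor (natural minor) is D E F G A Bb C; C is degree 7, and the triad built there (C-E-G) is major, so it is VII.

IV in G major; VII in D minor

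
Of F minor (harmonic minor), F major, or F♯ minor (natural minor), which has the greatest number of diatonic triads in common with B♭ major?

Triads of B♭ major: B♭ major (I), C minor (ii), D minor (iii), E♭ major (IV), F major (V), G minor (vi), A diminished (vii°).
F minor (harmonic minor) shares 0: none.
F major shares 4: B♭, Dm, F, Gm.
F♯ minor (natural minor) shares 0: none.
The most common triads (4) are shared with F major.

F major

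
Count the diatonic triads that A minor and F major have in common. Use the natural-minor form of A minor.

4

Diatonic triads of A minor (natural minor): Am (i), Bdim (ii°), C (III), Dm (iv), Em (v), F (VI), G (VII).
Diatonic triads of F major: F (I), Gm (ii), Am (iii), Bb (IV), C (V), Dm (vi), Edim (vii°).
Matching root and quality in both lists: Am, C, Dm, F.
That gives 4 common triads.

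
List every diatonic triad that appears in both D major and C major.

Em, G

Triads in D major: D (I), Em (ii), F#m (iii), G (IV), A (V), Bm (vi), C#dim (vii°).
Triads in C major: C (I), Dm (ii), Em (iii), F (IV), G (V), Am (vi), Bdim (vii°).
Shared triads with their functions: Em (ii in D major, iii in C major); G (IV in D major, V in C major).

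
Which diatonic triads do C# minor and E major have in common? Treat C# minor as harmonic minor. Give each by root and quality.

C#m, D#dim, F#m, A

Triads in C# minor (harmonic minor): C# minor (i), D# diminished (ii°), E augmented (III+), F# minor (iv), G# major (V), A major (VI), B# diminished (vii°).
Triads in E major: E major (I), F# minor (ii), G# minor (iii), A major (IV), B major (V), C# minor (vi), D# diminished (vii°).
Shared triads with their functions: C# minor (i in C# minor, vi in E major); D# diminished (ii° in C# minor, vii° in E major); F# minor (iv in C# minor, ii in E major); A major (VI in C# minor, IV in E major).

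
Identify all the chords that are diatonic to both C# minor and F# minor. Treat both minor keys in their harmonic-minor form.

Triads in C# minor (harmonic minor): C#m (i), D#dim (ii°), Eaug (III+), F#m (iv), G# (V), A (VI), B#dim (vii°).
Triads in F# minor (harmonic minor): F#m (i), G#dim (ii°), Aaug (III+), Bm (iv), C# (V), D (VI), E#dim (vii°).
Shared triads with their functions: F#m (iv in C# minor, i in F# minor).

F#m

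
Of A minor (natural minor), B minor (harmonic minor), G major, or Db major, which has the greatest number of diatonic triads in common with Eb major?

Triads of Eb major: Eb (I), Fm (ii), Gm (iii), Ab (IV), Bb (V), Cm (vi), Ddim (vii°).
A minor (natural minor) shares 0: none.
B minor (harmonic minor) shares 0: none.
G major shares 0: none.
Db major shares 2: Fm, Ab.
The most common triads (2) are shared with Db major.

Db major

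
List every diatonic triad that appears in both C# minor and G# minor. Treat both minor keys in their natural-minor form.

C#m, E, G#m, B

Triads in C# minor (natural minor): C#m (i), D#dim (ii°), E (III), F#m (iv), G#m (v), A (VI), B (VII).
Triads in G# minor (natural minor): G#m (i), A#dim (ii°), B (III), C#m (iv), D#m (v), E (VI), F# (VII).
Shared triads with their functions: C#m (i in C# minor, iv in G# minor); E (III in C# minor, VI in G# minor); G#m (v in C# minor, i in G# minor); B (VII in C# minor, III in G# minor).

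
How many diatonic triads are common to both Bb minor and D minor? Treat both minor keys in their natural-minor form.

Diatonic triads of Bb minor (natural minor): Bb minor (i), C diminished (ii°), Db major (III), Eb minor (iv), F minor (v), Gb major (VI), Ab major (VII).
Diatonic triads of D minor (natural minor): D minor (i), E diminished (ii°), F major (III), G minor (iv), A minor (v), Bb major (VI), C major (VII).
No triad has the same root and quality in both keys.

0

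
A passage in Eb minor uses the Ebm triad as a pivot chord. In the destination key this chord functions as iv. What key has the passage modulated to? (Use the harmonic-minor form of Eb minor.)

Bb minor

The numeral iv denotes a minor triad on scale degree 4. With Eb on degree 4, the tonic of the new key is Bb.
Degree 4 carries a minor triad in minor keys, so the destination is Bb minor.
Check: the diatonic triads of Bb minor (natural minor) are Bbm (i), Cdim (ii°), Db (III), Ebm (iv), Fm (v), Gb (VI), Ab (VII) — Ebm is indeed iv.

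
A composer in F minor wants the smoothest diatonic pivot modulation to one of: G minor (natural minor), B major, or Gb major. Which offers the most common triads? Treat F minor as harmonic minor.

Triads of F minor (harmonic minor): Fm (i), Gdim (ii°), Abaug (III+), Bbm (iv), C (V), Db (VI), Edim (vii°).
G minor (natural minor) shares 0: none.
B major shares 0: none.
Gb major shares 2: Bbm, Db.
The most common triads (2) are shared with Gb major.

Gb major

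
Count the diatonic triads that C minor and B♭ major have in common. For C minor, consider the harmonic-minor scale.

Diatonic triads of C minor (harmonic minor): Cm (i), Ddim (ii°), E♭aug (III+), Fm (iv), G (V), A♭ (VI), Bdim (vii°).
Diatonic triads of B♭ major: B♭ (I), Cm (ii), Dm (iii), E♭ (IV), F (V), Gm (vi), Adim (vii°).
Matching root and quality in both lists: Cm.
That gives 1 common triad.

1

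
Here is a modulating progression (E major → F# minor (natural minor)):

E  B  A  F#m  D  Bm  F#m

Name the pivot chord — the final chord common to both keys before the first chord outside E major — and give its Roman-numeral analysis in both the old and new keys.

F#m — ii in E major, i in F# minor

Chords diatonic to E major: E, F#m, G#m, A, B, C#m, D#dim.
Reading the progression, the first chord not in that set is D, so the modulation leaves E major there.
The chord immediately before D is F#m, which is diatonic to both keys: ii in E major and i in F# minor.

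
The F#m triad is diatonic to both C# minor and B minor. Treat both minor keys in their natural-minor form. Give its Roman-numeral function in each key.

iv in C# minor; v in B minor

The scale of C# minor (natural minor) is C# D# E F# G# A B; F# is degree 4, and the triad built there (F#-A-C#) is minor, so it is iv.
The scale of B minor (natural minor) is B C# D E F# G A; F# is degree 5, and the triad built there (F#-A-C#) is minor, so it is v.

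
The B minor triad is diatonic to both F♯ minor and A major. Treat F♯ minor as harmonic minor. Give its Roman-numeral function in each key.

The scale of F♯ minor (harmonic minor) is F♯ G♯ A B C♯ D E♯; B is degree 4, and the triad built there (B-D-F♯) is minor, so it is iv.
The scale of A major is A B C♯ D E F♯ G♯; B is degree 2, and the triad built there (B-D-F♯) is minor, so it is ii.

iv in F♯ minor; ii in A major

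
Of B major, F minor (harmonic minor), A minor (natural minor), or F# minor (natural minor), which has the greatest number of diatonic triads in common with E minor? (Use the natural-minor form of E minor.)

Triads of E minor (natural minor): E minor (i), F# diminished (ii°), G major (III), A minor (iv), B minor (v), C major (VI), D major (VII).
B major shares 0: none.
F minor (harmonic minor) shares 1: C.
A minor (natural minor) shares 4: Em, G, Am, C.
F# minor (natural minor) shares 2: Bm, D.
The most common triads (4) are shared with A minor.

A minor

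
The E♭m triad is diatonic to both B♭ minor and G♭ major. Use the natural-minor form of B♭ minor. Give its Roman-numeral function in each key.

The scale of B♭ minor (natural minor) is B♭ C D♭ E♭ F G♭ A♭; E♭ is degree 4, and the triad built there (E♭-G♭-B♭) is minor, so it is iv.
The scale of G♭ major is G♭ A♭ B♭ C♭ D♭ E♭ F; E♭ is degree 6, and the triad built there (E♭-G♭-B♭) is minor, so it is vi.

iv in B♭ minor; vi in G♭ major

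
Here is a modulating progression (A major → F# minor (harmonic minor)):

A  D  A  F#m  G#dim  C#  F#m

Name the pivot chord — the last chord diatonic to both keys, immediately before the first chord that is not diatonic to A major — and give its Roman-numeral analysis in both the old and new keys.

G#dim — vii° in A major, ii° in F# minor

Chords diatonic to A major: A, Bm, C#m, D, E, F#m, G#dim.
Reading the progression, the first chord not in that set is C#, so the modulation leaves A major there.
The chord immediately before C# is G#dim, which is diatonic to both keys: vii° in A major and ii° in F# minor.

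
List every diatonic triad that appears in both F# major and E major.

G#m, B

Triads in F# major: F# (I), G#m (ii), A#m (iii), B (IV), C# (V), D#m (vi), E#dim (vii°).
Triads in E major: E (I), F#m (ii), G#m (iii), A (IV), B (V), C#m (vi), D#dim (vii°).
Shared triads with their functions: G#m (ii in F# major, iii in E major); B (IV in F# major, V in E major).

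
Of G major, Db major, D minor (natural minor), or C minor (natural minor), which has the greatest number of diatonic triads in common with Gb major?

Db major

Triads of Gb major: Gb (I), Abm (ii), Bbm (iii), Cb (IV), Db (V), Ebm (vi), Fdim (vii°).
G major shares 0: none.
Db major shares 4: Gb, Bbm, Db, Ebm.
D minor (natural minor) shares 0: none.
C minor (natural minor) shares 0: none.
The most common triads (4) are shared with Db major.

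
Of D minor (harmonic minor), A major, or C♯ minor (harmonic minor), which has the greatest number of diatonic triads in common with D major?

A major

Triads of D major: D major (I), E minor (ii), F♯ minor (iii), G major (IV), A major (V), B minor (vi), C♯ diminished (vii°).
D minor (harmonic minor) shares 2: A, C♯dim.
A major shares 4: D, F♯m, A, Bm.
C♯ minor (harmonic minor) shares 2: F♯m, A.
The most common triads (4) are shared with A major.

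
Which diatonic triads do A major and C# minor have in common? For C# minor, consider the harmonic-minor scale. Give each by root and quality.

A, C#m, F#m

Triads in A major: A (I), Bm (ii), C#m (iii), D (IV), E (V), F#m (vi), G#dim (vii°).
Triads in C# minor (harmonic minor): C#m (i), D#dim (ii°), Eaug (III+), F#m (iv), G# (V), A (VI), B#dim (vii°).
Shared triads with their functions: A (I in A major, VI in C# minor); C#m (iii in A major, i in C# minor); F#m (vi in A major, iv in C# minor).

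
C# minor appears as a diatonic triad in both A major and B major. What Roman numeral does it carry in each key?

iii in A major; ii in B major

The scale of A major is A B C# D E F# G#; C# is degree 3, and the triad built there (C#-E-G#) is minor, so it is iii.
The scale of B major is B C# D# E F# G# A#; C# is degree 2, and the triad built there (C#-E-G#) is minor, so it is ii.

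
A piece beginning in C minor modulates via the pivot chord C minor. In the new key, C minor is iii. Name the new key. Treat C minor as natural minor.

The numeral iii denotes a minor triad on scale degree 3. With C on degree 3, the tonic of the new key is A♭.
Degree 3 carries a minor triad in major keys, so the destination is A♭ major.
Check: the diatonic triads of A♭ major are A♭ (I), B♭m (ii), Cm (iii), D♭ (IV), E♭ (V), Fm (vi), Gdim (vii°) — C minor is indeed iii.

A♭ major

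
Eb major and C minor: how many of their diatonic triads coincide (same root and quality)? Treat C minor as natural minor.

7

Diatonic triads of Eb major: Eb (I), Fm (ii), Gm (iii), Ab (IV), Bb (V), Cm (vi), Ddim (vii°).
Diatonic triads of C minor (natural minor): Cm (i), Ddim (ii°), Eb (III), Fm (iv), Gm (v), Ab (VI), Bb (VII).
Matching root and quality in both lists: Eb, Fm, Gm, Ab, Bb, Cm, Ddim.
That gives 7 common triads.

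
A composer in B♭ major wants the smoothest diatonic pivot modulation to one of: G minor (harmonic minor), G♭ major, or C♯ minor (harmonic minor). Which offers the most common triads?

Triads of B♭ major: B♭ major (I), C minor (ii), D minor (iii), E♭ major (IV), F major (V), G minor (vi), A diminished (vii°).
G minor (harmonic minor) shares 4: Cm, E♭, Gm, Adim.
G♭ major shares 0: none.
C♯ minor (harmonic minor) shares 0: none.
The most common triads (4) are shared with G minor.

G minor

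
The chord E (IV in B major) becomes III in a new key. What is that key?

The numeral III denotes a major triad on scale degree 3. With E on degree 3, the tonic of the new key is C#.
Degree 3 carries a major triad in natural-minor keys, so the destination is C# minor.
Check: the diatonic triads of C# minor (natural minor) are C#m (i), D#dim (ii°), E (III), F#m (iv), G#m (v), A (VI), B (VII) — E is indeed III.

C# minor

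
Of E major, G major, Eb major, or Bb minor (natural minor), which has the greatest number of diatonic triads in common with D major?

G major

Triads of D major: D (I), Em (ii), F#m (iii), G (IV), A (V), Bm (vi), C#dim (vii°).
E major shares 2: F#m, A.
G major shares 4: D, Em, G, Bm.
Eb major shares 0: none.
Bb minor (natural minor) shares 0: none.
The most common triads (4) are shared with G major.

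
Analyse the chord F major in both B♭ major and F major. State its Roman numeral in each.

V in B♭ major; I in F major

The scale of B♭ major is B♭ C D E♭ F G A; F is degree 5, and the triad built there (F-A-C) is major, so it is V.
The scale of F major is F G A B♭ C D E; F is degree 1, and the triad built there (F-A-C) is major, so it is I.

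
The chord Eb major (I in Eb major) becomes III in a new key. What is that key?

The numeral III denotes a major triad on scale degree 3. With Eb on degree 3, the tonic of the new key is C.
Degree 3 carries a major triad in natural-minor keys, so the destination is C minor.
Check: the diatonic triads of C minor (natural minor) are Cm (i), Ddim (ii°), Eb (III), Fm (iv), Gm (v), Ab (VI), Bb (VII) — Eb major is indeed III.

C minor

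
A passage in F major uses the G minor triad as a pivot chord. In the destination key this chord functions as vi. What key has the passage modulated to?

Bb major

The numeral vi denotes a minor triad on scale degree 6. With G on degree 6, the tonic of the new key is Bb.
Degree 6 carries a minor triad in major keys, so the destination is Bb major.
Check: the diatonic triads of Bb major are Bb (I), Cm (ii), Dm (iii), Eb (IV), F (V), Gm (vi), Adim (vii°) — G minor is indeed vi.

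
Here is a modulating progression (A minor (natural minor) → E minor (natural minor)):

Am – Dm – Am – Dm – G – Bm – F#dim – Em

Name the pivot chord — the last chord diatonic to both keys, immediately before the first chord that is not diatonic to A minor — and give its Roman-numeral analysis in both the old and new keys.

Chords diatonic to A minor: Am, Bdim, C, Dm, Em, F, G.
Reading the progression, the first chord not in that set is Bm, so the modulation leaves A minor there.
The chord immediately before Bm is G, which is diatonic to both keys: VII in A minor and III in E minor.

G — VII in A minor, III in E minor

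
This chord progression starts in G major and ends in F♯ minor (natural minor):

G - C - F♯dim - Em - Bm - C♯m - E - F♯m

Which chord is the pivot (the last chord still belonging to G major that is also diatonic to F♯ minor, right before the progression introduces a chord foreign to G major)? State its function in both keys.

Chords diatonic to G major: G, Am, Bm, C, D, Em, F♯dim.
Reading the progression, the first chord not in that set is C♯m, so the modulation leaves G major there.
The chord immediately before C♯m is Bm, which is diatonic to both keys: iii in G major and iv in F♯ minor.

Bm — iii in G major, iv in F♯ minor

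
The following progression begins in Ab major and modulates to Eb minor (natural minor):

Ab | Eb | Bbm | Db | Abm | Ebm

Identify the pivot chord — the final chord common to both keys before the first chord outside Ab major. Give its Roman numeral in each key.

Db — IV in Ab major, VII in Eb minor

Chords diatonic to Ab major: Ab, Bbm, Cm, Db, Eb, Fm, Gdim.
Reading the progression, the first chord not in that set is Abm, so the modulation leaves Ab major there.
The chord immediately before Abm is Db, which is diatonic to both keys: IV in Ab major and VII in Eb minor.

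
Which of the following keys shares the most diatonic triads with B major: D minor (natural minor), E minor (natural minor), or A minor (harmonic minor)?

A minor

Triads of B major: B major (I), C# minor (ii), D# minor (iii), E major (IV), F# major (V), G# minor (vi), A# diminished (vii°).
D minor (natural minor) shares 0: none.
E minor (natural minor) shares 0: none.
A minor (harmonic minor) shares 1: E.
The most common triads (1) are shared with A minor.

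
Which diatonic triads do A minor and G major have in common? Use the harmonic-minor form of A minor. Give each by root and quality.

Triads in A minor (harmonic minor): Am (i), Bdim (ii°), Caug (III+), Dm (iv), E (V), F (VI), G#dim (vii°).
Triads in G major: G (I), Am (ii), Bm (iii), C (IV), D (V), Em (vi), F#dim (vii°).
Shared triads with their functions: Am (i in A minor, ii in G major).

Am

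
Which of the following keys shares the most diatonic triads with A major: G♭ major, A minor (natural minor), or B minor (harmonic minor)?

Triads of A major: A (I), Bm (ii), C♯m (iii), D (IV), E (V), F♯m (vi), G♯dim (vii°).
G♭ major shares 0: none.
A minor (natural minor) shares 0: none.
B minor (harmonic minor) shares 1: Bm.
The most common triads (1) are shared with B minor.

B minor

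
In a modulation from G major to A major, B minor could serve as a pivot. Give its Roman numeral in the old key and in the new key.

The scale of G major is G A B C D E F#; B is degree 3, and the triad built there (B-D-F#) is minor, so it is iii.
The scale of A major is A B C# D E F# G#; B is degree 2, and the triad built there (B-D-F#) is minor, so it is ii.

iii in G major; ii in A major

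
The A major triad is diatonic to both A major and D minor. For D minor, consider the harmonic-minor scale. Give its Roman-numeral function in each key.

I in A major; V in D minor

The scale of A major is A B C# D E F# G#; A is degree 1, and the triad built there (A-C#-E) is major, so it is I.
The scale of D minor (harmonic minor) is D E F G A Bb C#; A is degree 5, and the triad built there (A-C#-E) is major, so it is V.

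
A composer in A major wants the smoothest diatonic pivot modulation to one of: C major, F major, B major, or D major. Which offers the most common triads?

D major

Triads of A major: A major (I), B minor (ii), C# minor (iii), D major (IV), E major (V), F# minor (vi), G# diminished (vii°).
C major shares 0: none.
F major shares 0: none.
B major shares 2: C#m, E.
D major shares 4: A, Bm, D, F#m.
The most common triads (4) are shared with D major.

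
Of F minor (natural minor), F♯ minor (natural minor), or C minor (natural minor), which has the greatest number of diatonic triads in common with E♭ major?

Triads of E♭ major: E♭ (I), Fm (ii), Gm (iii), A♭ (IV), B♭ (V), Cm (vi), Ddim (vii°).
F minor (natural minor) shares 4: E♭, Fm, A♭, Cm.
F♯ minor (natural minor) shares 0: none.
C minor (natural minor) shares 7: E♭, Fm, Gm, A♭, B♭, Cm, Ddim.
The most common triads (7) are shared with C minor.

C minor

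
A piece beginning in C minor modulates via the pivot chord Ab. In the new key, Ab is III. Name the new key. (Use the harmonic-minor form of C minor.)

F minor

The numeral III denotes a major triad on scale degree 3. With Ab on degree 3, the tonic of the new key is F.
Degree 3 carries a major triad in natural-minor keys, so the destination is F minor.
Check: the diatonic triads of F minor (natural minor) are Fm (i), Gdim (ii°), Ab (III), Bbm (iv), Cm (v), Db (VI), Eb (VII) — Ab is indeed III.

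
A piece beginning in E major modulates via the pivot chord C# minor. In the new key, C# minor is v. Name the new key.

F# minor

The numeral v denotes a minor triad on scale degree 5. With C# on degree 5, the tonic of the new key is F#.
Degree 5 carries a minor triad in natural-minor keys, so the destination is F# minor.
Check: the diatonic triads of F# minor (natural minor) are F#m (i), G#dim (ii°), A (III), Bm (iv), C#m (v), D (VI), E (VII) — C# minor is indeed v.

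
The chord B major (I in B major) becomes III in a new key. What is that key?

G# minor

The numeral III denotes a major triad on scale degree 3. With B on degree 3, the tonic of the new key is G#.
Degree 3 carries a major triad in natural-minor keys, so the destination is G# minor.
Check: the diatonic triads of G# minor (natural minor) are G#m (i), A#dim (ii°), B (III), C#m (iv), D#m (v), E (VI), F# (VII) — B major is indeed III.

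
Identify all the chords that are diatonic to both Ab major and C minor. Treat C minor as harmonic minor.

Triads in Ab major: Ab (I), Bbm (ii), Cm (iii), Db (IV), Eb (V), Fm (vi), Gdim (vii°).
Triads in C minor (harmonic minor): Cm (i), Ddim (ii°), Ebaug (III+), Fm (iv), G (V), Ab (VI), Bdim (vii°).
Shared triads with their functions: Ab (I in Ab major, VI in C minor); Cm (iii in Ab major, i in C minor); Fm (vi in Ab major, iv in C minor).

Ab, Cm, Fm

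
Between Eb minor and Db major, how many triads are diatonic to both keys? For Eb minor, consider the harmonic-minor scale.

Diatonic triads of Eb minor (harmonic minor): Ebm (i), Fdim (ii°), Gbaug (III+), Abm (iv), Bb (V), Cb (VI), Ddim (vii°).
Diatonic triads of Db major: Db (I), Ebm (ii), Fm (iii), Gb (IV), Ab (V), Bbm (vi), Cdim (vii°).
Matching root and quality in both lists: Ebm.
That gives 1 common triad.

1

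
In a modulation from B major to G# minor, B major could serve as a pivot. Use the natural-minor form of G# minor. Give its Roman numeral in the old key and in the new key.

I in B major; III in G# minor

The scale of B major is B C# D# E F# G# A#; B is degree 1, and the triad built there (B-D#-F#) is major, so it is I.
The scale of G# minor (natural minor) is G# A# B C# D# E F#; B is degree 3, and the triad built there (B-D#-F#) is major, so it is III.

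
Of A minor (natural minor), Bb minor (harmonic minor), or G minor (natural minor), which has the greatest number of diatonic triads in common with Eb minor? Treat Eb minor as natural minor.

Triads of Eb minor (natural minor): Eb minor (i), F diminished (ii°), Gb major (III), Ab minor (iv), Bb minor (v), Cb major (VI), Db major (VII).
A minor (natural minor) shares 0: none.
Bb minor (harmonic minor) shares 3: Ebm, Gb, Bbm.
G minor (natural minor) shares 0: none.
The most common triads (3) are shared with Bb minor.

Bb minor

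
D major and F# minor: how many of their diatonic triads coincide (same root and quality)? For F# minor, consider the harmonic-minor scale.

3

Diatonic triads of D major: D (I), Em (ii), F#m (iii), G (IV), A (V), Bm (vi), C#dim (vii°).
Diatonic triads of F# minor (harmonic minor): F#m (i), G#dim (ii°), Aaug (III+), Bm (iv), C# (V), D (VI), E#dim (vii°).
Matching root and quality in both lists: D, F#m, Bm.
That gives 3 common triads.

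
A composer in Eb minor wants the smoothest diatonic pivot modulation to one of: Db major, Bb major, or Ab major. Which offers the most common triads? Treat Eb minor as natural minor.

Triads of Eb minor (natural minor): Eb minor (i), F diminished (ii°), Gb major (III), Ab minor (iv), Bb minor (v), Cb major (VI), Db major (VII).
Db major shares 4: Ebm, Gb, Bbm, Db.
Bb major shares 0: none.
Ab major shares 2: Bbm, Db.
The most common triads (4) are shared with Db major.

Db major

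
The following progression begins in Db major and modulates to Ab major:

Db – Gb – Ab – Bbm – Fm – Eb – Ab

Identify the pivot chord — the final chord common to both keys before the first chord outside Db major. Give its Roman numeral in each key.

Chords diatonic to Db major: Db, Ebm, Fm, Gb, Ab, Bbm, Cdim.
Reading the progression, the first chord not in that set is Eb, so the modulation leaves Db major there.
The chord immediately before Eb is Fm, which is diatonic to both keys: iii in Db major and vi in Ab major.

Fm — iii in Db major, vi in Ab major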